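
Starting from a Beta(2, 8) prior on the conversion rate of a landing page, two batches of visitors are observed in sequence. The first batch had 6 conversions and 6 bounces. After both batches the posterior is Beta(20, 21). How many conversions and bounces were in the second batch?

12 conversions and 7 bounces

Sequential conjugate updates are equivalent to a single update on the pooled data, so total successes = posterior α − prior α and total failures = posterior β − prior β.
Total across both batches: 20−2=18 conversions, 21−8=13 bounces.
Subtract the first batch: 18−6=12 conversions and 13−6=7 bounces.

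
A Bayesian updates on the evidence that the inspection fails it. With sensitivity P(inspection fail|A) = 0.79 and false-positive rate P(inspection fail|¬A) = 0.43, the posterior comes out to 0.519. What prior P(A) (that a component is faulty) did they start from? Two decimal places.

In odds form, posterior odds = prior odds × likelihood ratio, so prior odds = posterior odds ÷ LR.
Posterior odds = 0.519/(1−0.519) = 1.0790. LR = 0.79/0.43 = 1.8372.
Prior odds = 1.0790/1.8372 = 0.5873, so P(A) = 0.5873/(1+0.5873) ≈ 0.37.

P(A) = 0.37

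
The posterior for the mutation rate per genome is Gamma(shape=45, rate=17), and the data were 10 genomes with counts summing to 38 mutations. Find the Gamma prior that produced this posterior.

Gamma(shape=7, rate=7)

A Gamma(α, β) prior (rate parametrization) on a Poisson rate with n observations summing to S gives posterior Gamma(α+S, β+n).
So α = 45 − 38 = 7 and β = 17 − 10 = 7.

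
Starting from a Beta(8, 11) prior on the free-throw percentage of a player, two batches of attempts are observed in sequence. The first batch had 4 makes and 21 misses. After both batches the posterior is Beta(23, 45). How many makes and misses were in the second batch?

Sequential conjugate updates are equivalent to a single update on the pooled data, so total successes = posterior α − prior α and total failures = posterior β − prior β.
Total across both batches: 23−8=15 makes, 45−11=34 misses.
Subtract the first batch: 15−4=11 makes and 34−21=13 misses.

11 makes and 13 misses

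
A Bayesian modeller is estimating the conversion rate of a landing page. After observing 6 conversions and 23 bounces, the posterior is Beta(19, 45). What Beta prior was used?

Beta is conjugate to the binomial likelihood: posterior = Beta(a+s, b+f).
Subtract the data counts: 19−6=13, 45−23=22.

Beta(13, 22)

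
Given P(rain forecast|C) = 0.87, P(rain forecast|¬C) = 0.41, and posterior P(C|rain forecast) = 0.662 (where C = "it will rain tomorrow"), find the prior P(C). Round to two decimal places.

In odds form, posterior odds = prior odds × likelihood ratio, so prior odds = posterior odds ÷ LR.
Posterior odds = 0.662/(1−0.662) = 1.9586. LR = 0.87/0.41 = 2.1220.
Prior odds = 1.9586/2.1220 = 0.9230, so P(C) = 0.9230/(1+0.9230) ≈ 0.48.

P(C) = 0.48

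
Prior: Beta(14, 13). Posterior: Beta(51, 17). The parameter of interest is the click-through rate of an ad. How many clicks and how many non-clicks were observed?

37 clicks and 4 non-clicks

Beta is conjugate to the binomial likelihood: posterior = Beta(a+s, b+f).
So s = 51 − 14 = 37 and f = 17 − 13 = 4.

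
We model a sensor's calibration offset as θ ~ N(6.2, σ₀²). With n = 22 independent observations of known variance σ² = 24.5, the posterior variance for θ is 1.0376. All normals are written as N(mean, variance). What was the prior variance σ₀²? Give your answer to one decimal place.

σ₀² = 15.2

Posterior precision equals prior precision plus data precision: 1/σ_n² = 1/σ₀² + n/σ².
So 1/σ₀² = 1/1.0376 − 22/24.5 = 0.963763 − 0.897959 = 0.065804.
Hence σ₀² = 1/0.065804 ≈ 15.2.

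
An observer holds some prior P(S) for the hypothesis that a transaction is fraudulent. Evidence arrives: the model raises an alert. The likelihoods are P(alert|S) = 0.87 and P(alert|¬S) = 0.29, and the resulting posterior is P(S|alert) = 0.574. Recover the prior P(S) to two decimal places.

P(S) = 0.31

In odds form, posterior odds = prior odds × likelihood ratio, so prior odds = posterior odds ÷ LR.
Posterior odds = 0.574/(1−0.574) = 1.3474. LR = 0.87/0.29 = 3.0000.
Prior odds = 1.3474/3.0000 = 0.4491, so P(S) = 0.4491/(1+0.4491) ≈ 0.31.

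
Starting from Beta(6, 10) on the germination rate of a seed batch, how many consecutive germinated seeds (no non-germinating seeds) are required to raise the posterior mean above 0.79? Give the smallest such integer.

k = 32

After k germinated seeds and 0 non-germinating seeds the posterior is Beta(6+k, 10), with mean (6+k)/(6+10+k).
Set (6+k)/(16+k) > 0.79 and solve: k > (0.79·16 − 6)/(1 − 0.79) = 31.619.
The smallest integer exceeding 31.619 is 32.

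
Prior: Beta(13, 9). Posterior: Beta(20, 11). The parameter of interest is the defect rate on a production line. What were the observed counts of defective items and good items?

7 defective items and 2 good items

A Beta(α, β) prior with s successes and f failures in binomial data gives a Beta(α+s, β+f) posterior.
Match parameters: s=20−13=7, f=11−9=2.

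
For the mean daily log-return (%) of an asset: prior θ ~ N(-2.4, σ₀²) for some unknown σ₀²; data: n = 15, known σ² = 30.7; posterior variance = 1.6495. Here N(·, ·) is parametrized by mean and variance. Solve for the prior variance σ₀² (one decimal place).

Posterior precision equals prior precision plus data precision: 1/σ_n² = 1/σ₀² + n/σ².
So 1/σ₀² = 1/1.6495 − 15/30.7 = 0.606244 − 0.488599 = 0.117645.
Hence σ₀² = 1/0.117645 ≈ 8.5.

σ₀² = 8.5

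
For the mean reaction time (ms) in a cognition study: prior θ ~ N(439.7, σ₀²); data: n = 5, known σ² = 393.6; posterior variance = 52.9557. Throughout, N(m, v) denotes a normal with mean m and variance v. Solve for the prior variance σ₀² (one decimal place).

σ₀² = 161.8

For the Normal–Normal model with known σ², precisions add: τ_n = τ₀ + n/σ².
So 1/σ₀² = 1/52.9557 − 5/393.6 = 0.018884 − 0.012703 = 0.006181.
Hence σ₀² = 1/0.006181 ≈ 161.8.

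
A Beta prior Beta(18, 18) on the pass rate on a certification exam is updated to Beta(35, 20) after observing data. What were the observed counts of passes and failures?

Beta is conjugate to the binomial likelihood: posterior = Beta(a+s, b+f).
So s = 35 − 18 = 17 and f = 20 − 18 = 2.

17 passes and 2 failures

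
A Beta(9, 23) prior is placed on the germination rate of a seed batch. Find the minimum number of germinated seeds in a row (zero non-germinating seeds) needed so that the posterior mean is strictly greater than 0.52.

k = 16

After k germinated seeds and 0 non-germinating seeds the posterior is Beta(9+k, 23), with mean (9+k)/(9+23+k).
Set (9+k)/(32+k) > 0.52 and solve: k > (0.52·32 − 9)/(1 − 0.52) = 15.917.
The smallest integer exceeding 15.917 is 16.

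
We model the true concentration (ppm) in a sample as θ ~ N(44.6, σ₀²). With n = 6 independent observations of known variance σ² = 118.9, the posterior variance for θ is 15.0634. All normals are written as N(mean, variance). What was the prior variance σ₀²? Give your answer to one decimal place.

Posterior precision equals prior precision plus data precision: 1/σ_n² = 1/σ₀² + n/σ².
So 1/σ₀² = 1/15.0634 − 6/118.9 = 0.066386 − 0.050463 = 0.015923.
Hence σ₀² = 1/0.015923 ≈ 62.8.

σ₀² = 62.8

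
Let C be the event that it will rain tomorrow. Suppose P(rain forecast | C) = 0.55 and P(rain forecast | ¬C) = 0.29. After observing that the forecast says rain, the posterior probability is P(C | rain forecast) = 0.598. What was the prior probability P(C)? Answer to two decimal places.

Bayes' rule in odds form gives O(C|E) = O(C)·[P(E|C)/P(E|¬C)], hence O(C) = O(C|E)/LR.
Posterior odds = 0.598/(1−0.598) = 1.4876. LR = 0.55/0.29 = 1.8966.
Prior odds = 1.4876/1.8966 = 0.7844, so P(C) = 0.7844/(1+0.7844) ≈ 0.44.

P(C) = 0.44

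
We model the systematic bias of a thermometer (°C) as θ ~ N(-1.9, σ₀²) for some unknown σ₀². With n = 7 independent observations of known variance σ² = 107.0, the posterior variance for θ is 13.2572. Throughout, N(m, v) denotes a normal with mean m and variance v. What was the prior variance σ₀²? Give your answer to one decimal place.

For the Normal–Normal model with known σ², precisions add: τ_n = τ₀ + n/σ².
So 1/σ₀² = 1/13.2572 − 7/107.0 = 0.075431 − 0.065421 = 0.010010.
Hence σ₀² = 1/0.010010 ≈ 99.9.

σ₀² = 99.9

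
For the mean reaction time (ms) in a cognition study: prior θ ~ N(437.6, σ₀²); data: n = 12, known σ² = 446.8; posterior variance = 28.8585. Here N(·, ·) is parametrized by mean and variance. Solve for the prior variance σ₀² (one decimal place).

For the Normal–Normal model with known σ², precisions add: τ_n = τ₀ + n/σ².
So 1/σ₀² = 1/28.8585 − 12/446.8 = 0.034652 − 0.026858 = 0.007794.
Hence σ₀² = 1/0.007794 ≈ 128.3.

σ₀² = 128.3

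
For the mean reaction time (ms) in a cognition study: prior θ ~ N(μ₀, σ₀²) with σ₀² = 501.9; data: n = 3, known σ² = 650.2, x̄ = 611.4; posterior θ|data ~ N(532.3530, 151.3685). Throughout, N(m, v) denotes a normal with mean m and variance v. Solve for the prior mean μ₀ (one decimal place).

The posterior mean is a precision-weighted average: μ_n = (τ₀μ₀ + τ_data·x̄)/(τ₀+τ_data), with τ₀=1/σ₀² and τ_data=n/σ².
Here τ₀ = 1/501.9 = 0.001992 and τ_data = 3/650.2 = 0.004614, so τ_n = 0.006606.
Rearranging for μ₀: μ₀ = (μ_n·τ_n − τ_data·x̄)/τ₀ = (532.3530·0.006606 − 0.004614·611.4) / 0.001992 = 0.695724/0.001992 ≈ 349.3.

μ₀ = 349.3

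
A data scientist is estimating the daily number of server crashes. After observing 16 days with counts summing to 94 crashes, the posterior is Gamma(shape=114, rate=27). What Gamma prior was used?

Gamma(shape=20, rate=11)

A Gamma(α, β) prior (rate parametrization) on a Poisson rate with n observations summing to S gives posterior Gamma(α+S, β+n).
So α = 114 − 94 = 20 and β = 27 − 16 = 11.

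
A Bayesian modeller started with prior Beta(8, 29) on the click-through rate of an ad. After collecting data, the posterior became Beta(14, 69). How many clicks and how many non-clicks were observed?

Under Beta–binomial conjugacy the posterior parameters are (a+s, b+f).
Match parameters: s=14−8=6, f=69−29=40.

6 clicks and 40 non-clicks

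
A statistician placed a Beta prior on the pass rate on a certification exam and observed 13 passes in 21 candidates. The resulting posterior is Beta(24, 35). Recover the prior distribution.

Beta(11, 27)

Beta is conjugate to the binomial likelihood: posterior = Beta(α+s, β+f).
Subtract the data counts: 24−13=11, 35−8=27.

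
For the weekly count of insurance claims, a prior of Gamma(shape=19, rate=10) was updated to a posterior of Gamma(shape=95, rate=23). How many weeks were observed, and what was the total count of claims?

Gamma–Poisson conjugacy: posterior shape = α + Σxᵢ, posterior rate = β + n.
Matching: Σxᵢ = 95 − 19 = 76 and n = 23 − 10 = 13.

n = 13 weeks with total 76 claims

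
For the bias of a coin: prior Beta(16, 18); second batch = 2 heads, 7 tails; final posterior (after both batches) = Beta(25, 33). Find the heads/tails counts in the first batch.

7 heads and 8 tails

Because Beta–binomial updating is additive in the counts, the combined data contributed (α_post−α_prior, β_post−β_prior) successes and failures.
Total across both batches: 25−16=9 heads, 33−18=15 tails.
Subtract the second batch: 9−2=7 heads and 15−7=8 tails.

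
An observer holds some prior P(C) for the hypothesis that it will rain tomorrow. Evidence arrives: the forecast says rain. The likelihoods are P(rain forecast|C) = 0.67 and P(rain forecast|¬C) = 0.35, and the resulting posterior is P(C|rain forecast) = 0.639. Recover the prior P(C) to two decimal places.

P(C) = 0.48

Bayes' rule in odds form gives O(C|E) = O(C)·[P(E|C)/P(E|¬C)], hence O(C) = O(C|E)/LR.
Posterior odds = 0.639/(1−0.639) = 1.7701. LR = 0.67/0.35 = 1.9143.
Prior odds = 1.7701/1.9143 = 0.9247, so P(C) = 0.9247/(1+0.9247) ≈ 0.48.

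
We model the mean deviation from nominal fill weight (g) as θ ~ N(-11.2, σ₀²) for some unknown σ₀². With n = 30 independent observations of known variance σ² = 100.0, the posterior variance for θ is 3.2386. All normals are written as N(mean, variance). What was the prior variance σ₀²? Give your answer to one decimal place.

σ₀² = 114.0

For the Normal–Normal model with known σ², precisions add: τ_n = τ₀ + n/σ².
So 1/σ₀² = 1/3.2386 − 30/100.0 = 0.308775 − 0.300000 = 0.008775.
Hence σ₀² = 1/0.008775 ≈ 114.0.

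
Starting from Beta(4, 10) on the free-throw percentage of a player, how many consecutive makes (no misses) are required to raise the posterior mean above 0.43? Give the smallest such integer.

k = 4

After k makes and 0 misses the posterior is Beta(4+k, 10), with mean (4+k)/(4+10+k).
Set (4+k)/(14+k) > 0.43 and solve: k > (0.43·14 − 4)/(1 − 0.43) = 3.544.
The smallest integer exceeding 3.544 is 4.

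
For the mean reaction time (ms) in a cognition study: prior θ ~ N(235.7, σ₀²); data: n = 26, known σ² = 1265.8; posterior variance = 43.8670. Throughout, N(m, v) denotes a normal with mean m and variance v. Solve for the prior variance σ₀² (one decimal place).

σ₀² = 443.3

Posterior precision equals prior precision plus data precision: 1/σ_n² = 1/σ₀² + n/σ².
So 1/σ₀² = 1/43.8670 − 26/1265.8 = 0.022796 − 0.020540 = 0.002256.
Hence σ₀² = 1/0.002256 ≈ 443.3.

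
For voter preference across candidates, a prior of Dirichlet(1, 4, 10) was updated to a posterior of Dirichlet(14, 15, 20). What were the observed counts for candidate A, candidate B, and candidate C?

For a Dirichlet(α) prior with multinomial counts c, the posterior is Dirichlet(α + c) componentwise.
Counts are posterior − prior componentwise: 14−1=13, 15−4=11, 20−10=10.

counts (13, 11, 10)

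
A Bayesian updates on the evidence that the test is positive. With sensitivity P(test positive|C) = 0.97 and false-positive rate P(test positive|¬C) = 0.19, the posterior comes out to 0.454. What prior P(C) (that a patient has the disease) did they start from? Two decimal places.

P(C) = 0.14

In odds form, posterior odds = prior odds × likelihood ratio, so prior odds = posterior odds ÷ LR.
Posterior odds = 0.454/(1−0.454) = 0.8315. LR = 0.97/0.19 = 5.1053.
Prior odds = 0.8315/5.1053 = 0.1629, so P(C) = 0.1629/(1+0.1629) ≈ 0.14.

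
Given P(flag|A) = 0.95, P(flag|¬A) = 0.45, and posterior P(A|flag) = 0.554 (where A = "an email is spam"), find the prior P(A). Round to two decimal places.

In odds form, posterior odds = prior odds × likelihood ratio, so prior odds = posterior odds ÷ LR.
Posterior odds = 0.554/(1−0.554) = 1.2422. LR = 0.95/0.45 = 2.1111.
Prior odds = 1.2422/2.1111 = 0.5884, so P(A) = 0.5884/(1+0.5884) ≈ 0.37.

P(A) = 0.37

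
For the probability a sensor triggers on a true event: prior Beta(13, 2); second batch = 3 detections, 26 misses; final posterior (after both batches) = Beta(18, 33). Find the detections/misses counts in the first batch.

Sequential conjugate updates are equivalent to a single update on the pooled data, so total successes = posterior α − prior α and total failures = posterior β − prior β.
Total across both batches: 18−13=5 detections, 33−2=31 misses.
Subtract the second batch: 5−3=2 detections and 31−26=5 misses.

2 detections and 5 misses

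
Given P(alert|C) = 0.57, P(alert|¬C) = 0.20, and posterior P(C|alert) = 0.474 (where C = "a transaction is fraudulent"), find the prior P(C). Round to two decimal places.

P(C) = 0.24

Bayes' rule in odds form gives O(C|E) = O(C)·[P(E|C)/P(E|¬C)], hence O(C) = O(C|E)/LR.
Posterior odds = 0.474/(1−0.474) = 0.9011. LR = 0.57/0.20 = 2.8500.
Prior odds = 0.9011/2.8500 = 0.3162, so P(C) = 0.3162/(1+0.3162) ≈ 0.24.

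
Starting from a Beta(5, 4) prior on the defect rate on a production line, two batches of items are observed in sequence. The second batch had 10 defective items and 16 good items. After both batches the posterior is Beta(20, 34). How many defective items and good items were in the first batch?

5 defective items and 14 good items

Sequential conjugate updates are equivalent to a single update on the pooled data, so total successes = posterior α − prior α and total failures = posterior β − prior β.
Total across both batches: 20−5=15 defective items, 34−4=30 good items.
Subtract the second batch: 15−10=5 defective items and 30−16=14 good items.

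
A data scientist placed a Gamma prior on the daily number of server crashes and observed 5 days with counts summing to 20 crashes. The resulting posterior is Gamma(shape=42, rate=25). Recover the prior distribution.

Gamma(shape=22, rate=20)

A Gamma(α, β) prior (rate parametrization) on a Poisson rate with n observations summing to S gives posterior Gamma(α+S, β+n).
So α = 42 − 20 = 22 and β = 25 − 5 = 20.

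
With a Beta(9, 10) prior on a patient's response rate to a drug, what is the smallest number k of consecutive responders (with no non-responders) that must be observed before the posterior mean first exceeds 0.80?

After k responders and 0 non-responders the posterior is Beta(9+k, 10), with mean (9+k)/(9+10+k).
Set (9+k)/(19+k) > 0.80 and solve: k > (0.80·19 − 9)/(1 − 0.80) = 31.000.
The smallest integer exceeding 31.000 is 32, and checking k=32: (41)/(51) = 0.8039 > 0.80.

k = 32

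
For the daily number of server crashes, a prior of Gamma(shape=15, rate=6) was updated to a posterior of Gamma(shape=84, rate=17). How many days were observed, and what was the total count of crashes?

Gamma–Poisson conjugacy: posterior shape = α + Σxᵢ, posterior rate = β + n.
Matching: Σxᵢ = 84 − 15 = 69 and n = 17 − 6 = 11.

n = 11 days with total 69 crashes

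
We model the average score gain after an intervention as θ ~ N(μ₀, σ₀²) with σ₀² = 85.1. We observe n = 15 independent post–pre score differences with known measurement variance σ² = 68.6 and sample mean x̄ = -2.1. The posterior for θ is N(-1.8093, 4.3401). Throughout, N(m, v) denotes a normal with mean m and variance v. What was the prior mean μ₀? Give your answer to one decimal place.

μ₀ = 3.6

With known observation variance, the Normal–Normal posterior has precision τ_n = τ₀ + n/σ² and mean μ_n = (τ₀μ₀ + (n/σ²)x̄)/τ_n.
Here τ₀ = 1/85.1 = 0.011751 and τ_data = 15/68.6 = 0.218659, so τ_n = 0.230410.
Rearranging for μ₀: μ₀ = (μ_n·τ_n − τ_data·x̄)/τ₀ = (-1.8093·0.230410 − 0.218659·-2.1) / 0.011751 = 0.042303/0.011751 ≈ 3.6.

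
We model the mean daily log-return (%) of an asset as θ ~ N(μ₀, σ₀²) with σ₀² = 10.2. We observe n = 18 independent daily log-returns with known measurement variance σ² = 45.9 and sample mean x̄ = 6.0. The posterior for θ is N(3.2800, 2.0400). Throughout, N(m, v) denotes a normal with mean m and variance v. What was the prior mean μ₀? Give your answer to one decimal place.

μ₀ = -7.6

With known observation variance, the Normal–Normal posterior has precision τ_n = τ₀ + n/σ² and mean μ_n = (τ₀μ₀ + (n/σ²)x̄)/τ_n.
Here τ₀ = 1/10.2 = 0.098039 and τ_data = 18/45.9 = 0.392157, so τ_n = 0.490196.
Rearranging for μ₀: μ₀ = (μ_n·τ_n − τ_data·x̄)/τ₀ = (3.2800·0.490196 − 0.392157·6.0) / 0.098039 = -0.745099/0.098039 ≈ -7.6.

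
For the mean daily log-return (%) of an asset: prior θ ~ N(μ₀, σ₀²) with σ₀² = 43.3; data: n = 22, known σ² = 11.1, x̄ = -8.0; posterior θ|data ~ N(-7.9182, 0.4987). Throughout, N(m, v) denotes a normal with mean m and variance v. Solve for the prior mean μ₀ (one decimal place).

μ₀ = -0.9

With known observation variance, the Normal–Normal posterior has precision τ_n = τ₀ + n/σ² and mean μ_n = (τ₀μ₀ + (n/σ²)x̄)/τ_n.
Here τ₀ = 1/43.3 = 0.023095 and τ_data = 22/11.1 = 1.981982, so τ_n = 2.005077.
Rearranging for μ₀: μ₀ = (μ_n·τ_n − τ_data·x̄)/τ₀ = (-7.9182·2.005077 − 1.981982·-8.0) / 0.023095 = -0.020745/0.023095 ≈ -0.9.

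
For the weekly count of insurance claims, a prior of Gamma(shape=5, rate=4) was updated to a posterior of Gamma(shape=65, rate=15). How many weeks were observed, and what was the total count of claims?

n = 11 weeks with total 60 claims

A Gamma(α, β) prior (rate parametrization) on a Poisson rate with n observations summing to S gives posterior Gamma(α+S, β+n).
Matching: Σxᵢ = 65 − 5 = 60 and n = 15 − 4 = 11.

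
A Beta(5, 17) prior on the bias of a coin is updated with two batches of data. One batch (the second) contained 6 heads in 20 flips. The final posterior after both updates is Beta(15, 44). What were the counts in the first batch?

4 heads and 13 tails

Because Beta–binomial updating is additive in the counts, the combined data contributed (α_post−α_prior, β_post−β_prior) successes and failures.
Total across both batches: 15−5=10 heads, 44−17=27 tails.
Subtract the second batch: 10−6=4 heads and 27−14=13 tails.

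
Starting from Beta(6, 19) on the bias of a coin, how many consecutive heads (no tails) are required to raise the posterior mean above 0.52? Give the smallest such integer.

k = 15

After k heads and 0 tails the posterior is Beta(6+k, 19), with mean (6+k)/(6+19+k).
Set (6+k)/(25+k) > 0.52 and solve: k > (0.52·25 − 6)/(1 − 0.52) = 14.583.
The smallest integer exceeding 14.583 is 15.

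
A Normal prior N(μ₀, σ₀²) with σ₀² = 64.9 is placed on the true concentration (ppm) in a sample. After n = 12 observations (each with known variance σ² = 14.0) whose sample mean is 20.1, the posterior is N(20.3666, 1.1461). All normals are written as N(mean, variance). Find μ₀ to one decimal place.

μ₀ = 35.2

The posterior mean is a precision-weighted average: μ_n = (τ₀μ₀ + τ_data·x̄)/(τ₀+τ_data), with τ₀=1/σ₀² and τ_data=n/σ².
Here τ₀ = 1/64.9 = 0.015408 and τ_data = 12/14.0 = 0.857143, so τ_n = 0.872551.
Rearranging for μ₀: μ₀ = (μ_n·τ_n − τ_data·x̄)/τ₀ = (20.3666·0.872551 − 0.857143·20.1) / 0.015408 = 0.542323/0.015408 ≈ 35.2.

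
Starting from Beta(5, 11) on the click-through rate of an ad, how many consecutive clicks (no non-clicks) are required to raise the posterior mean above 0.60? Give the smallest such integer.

After k clicks and 0 non-clicks the posterior is Beta(5+k, 11), with mean (5+k)/(5+11+k).
Set (5+k)/(16+k) > 0.60 and solve: k > (0.60·16 − 5)/(1 − 0.60) = 11.500.
The smallest integer exceeding 11.500 is 12, and checking k=12: (17)/(28) = 0.6071 > 0.60.

k = 12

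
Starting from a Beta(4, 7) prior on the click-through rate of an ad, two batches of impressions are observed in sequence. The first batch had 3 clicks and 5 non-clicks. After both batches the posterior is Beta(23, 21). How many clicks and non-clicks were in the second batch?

16 clicks and 9 non-clicks

Sequential conjugate updates are equivalent to a single update on the pooled data, so total successes = posterior α − prior α and total failures = posterior β − prior β.
Total across both batches: 23−4=19 clicks, 21−7=14 non-clicks.
Subtract the first batch: 19−3=16 clicks and 14−5=9 non-clicks.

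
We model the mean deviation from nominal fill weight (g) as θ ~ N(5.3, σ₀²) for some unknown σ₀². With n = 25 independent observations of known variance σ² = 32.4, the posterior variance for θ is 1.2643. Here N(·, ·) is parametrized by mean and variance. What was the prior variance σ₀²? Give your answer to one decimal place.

σ₀² = 51.7

For the Normal–Normal model with known σ², precisions add: τ_n = τ₀ + n/σ².
So 1/σ₀² = 1/1.2643 − 25/32.4 = 0.790952 − 0.771605 = 0.019347.
Hence σ₀² = 1/0.019347 ≈ 51.7.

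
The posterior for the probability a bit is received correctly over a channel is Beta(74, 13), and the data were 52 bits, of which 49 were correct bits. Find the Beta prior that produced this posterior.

Beta is conjugate to the binomial likelihood: posterior = Beta(a+s, b+f).
Subtract the data counts: 74−49=25, 13−3=10.

Beta(25, 10)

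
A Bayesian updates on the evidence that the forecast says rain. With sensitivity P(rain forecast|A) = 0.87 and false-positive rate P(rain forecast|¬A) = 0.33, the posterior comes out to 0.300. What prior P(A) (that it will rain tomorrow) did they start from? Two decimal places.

P(A) = 0.14

In odds form, posterior odds = prior odds × likelihood ratio, so prior odds = posterior odds ÷ LR.
Posterior odds = 0.300/(1−0.300) = 0.4286. LR = 0.87/0.33 = 2.6364.
Prior odds = 0.4286/2.6364 = 0.1626, so P(A) = 0.1626/(1+0.1626) ≈ 0.14.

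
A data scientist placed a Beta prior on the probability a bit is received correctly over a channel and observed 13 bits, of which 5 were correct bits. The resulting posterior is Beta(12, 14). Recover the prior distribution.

Under Beta–binomial conjugacy the posterior parameters are (a+s, b+f).
So a = 12 − 5 = 7 and b = 14 − 8 = 6.

Beta(7, 6)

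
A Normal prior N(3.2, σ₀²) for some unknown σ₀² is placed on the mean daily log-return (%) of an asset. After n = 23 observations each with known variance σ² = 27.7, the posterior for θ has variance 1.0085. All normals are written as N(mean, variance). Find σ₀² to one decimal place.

σ₀² = 6.2

Posterior precision equals prior precision plus data precision: 1/σ_n² = 1/σ₀² + n/σ².
So 1/σ₀² = 1/1.0085 − 23/27.7 = 0.991572 − 0.830325 = 0.161247.
Hence σ₀² = 1/0.161247 ≈ 6.2.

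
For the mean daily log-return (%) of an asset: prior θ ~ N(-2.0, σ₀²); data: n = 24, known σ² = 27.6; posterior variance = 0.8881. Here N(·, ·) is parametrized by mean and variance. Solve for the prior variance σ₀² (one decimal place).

Posterior precision equals prior precision plus data precision: 1/σ_n² = 1/σ₀² + n/σ².
So 1/σ₀² = 1/0.8881 − 24/27.6 = 1.125999 − 0.869565 = 0.256434.
Hence σ₀² = 1/0.256434 ≈ 3.9.

σ₀² = 3.9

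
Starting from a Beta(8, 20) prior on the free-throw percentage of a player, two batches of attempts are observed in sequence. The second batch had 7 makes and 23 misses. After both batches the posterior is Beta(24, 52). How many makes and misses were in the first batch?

9 makes and 9 misses

Sequential conjugate updates are equivalent to a single update on the pooled data, so total successes = posterior α − prior α and total failures = posterior β − prior β.
Total across both batches: 24−8=16 makes, 52−20=32 misses.
Subtract the second batch: 16−7=9 makes and 32−23=9 misses.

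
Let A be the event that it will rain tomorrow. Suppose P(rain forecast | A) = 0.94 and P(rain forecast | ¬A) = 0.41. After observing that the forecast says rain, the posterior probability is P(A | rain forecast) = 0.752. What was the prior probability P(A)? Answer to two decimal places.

In odds form, posterior odds = prior odds × likelihood ratio, so prior odds = posterior odds ÷ LR.
Posterior odds = 0.752/(1−0.752) = 3.0323. LR = 0.94/0.41 = 2.2927.
Prior odds = 3.0323/2.2927 = 1.3226, so P(A) = 1.3226/(1+1.3226) ≈ 0.57.

P(A) = 0.57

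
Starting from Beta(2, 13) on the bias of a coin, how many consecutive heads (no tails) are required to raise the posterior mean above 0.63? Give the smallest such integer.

After k heads and 0 tails the posterior is Beta(2+k, 13), with mean (2+k)/(2+13+k).
Set (2+k)/(15+k) > 0.63 and solve: k > (0.63·15 − 2)/(1 − 0.63) = 20.135.
The smallest integer exceeding 20.135 is 21.

k = 21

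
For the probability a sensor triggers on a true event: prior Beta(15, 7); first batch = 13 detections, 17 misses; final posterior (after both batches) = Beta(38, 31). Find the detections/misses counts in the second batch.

10 detections and 7 misses

Sequential conjugate updates are equivalent to a single update on the pooled data, so total successes = posterior α − prior α and total failures = posterior β − prior β.
Total across both batches: 38−15=23 detections, 31−7=24 misses.
Subtract the first batch: 23−13=10 detections and 24−17=7 misses.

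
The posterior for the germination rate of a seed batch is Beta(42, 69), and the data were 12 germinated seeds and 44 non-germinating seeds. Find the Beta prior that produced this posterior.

A Beta(α, β) prior with s successes and f failures in binomial data gives a Beta(α+s, β+f) posterior.
So α = 42 − 12 = 30 and β = 69 − 44 = 25.

Beta(30, 25)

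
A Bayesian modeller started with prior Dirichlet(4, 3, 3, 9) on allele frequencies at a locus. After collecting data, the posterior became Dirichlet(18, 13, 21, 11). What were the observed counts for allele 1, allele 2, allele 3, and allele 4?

counts (14, 10, 18, 2)

For a Dirichlet(α) prior with multinomial counts c, the posterior is Dirichlet(α + c) componentwise.
Counts are posterior − prior componentwise: 18−4=14, 13−3=10, 21−3=18, 11−9=2.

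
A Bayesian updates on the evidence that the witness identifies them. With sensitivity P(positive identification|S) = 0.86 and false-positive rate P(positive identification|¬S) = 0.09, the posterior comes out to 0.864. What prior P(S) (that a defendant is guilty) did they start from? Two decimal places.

P(S) = 0.40

Bayes' rule in odds form gives O(S|E) = O(S)·[P(E|S)/P(E|¬S)], hence O(S) = O(S|E)/LR.
Posterior odds = 0.864/(1−0.864) = 6.3529. LR = 0.86/0.09 = 9.5556.
Prior odds = 6.3529/9.5556 = 0.6648, so P(S) = 0.6648/(1+0.6648) ≈ 0.40.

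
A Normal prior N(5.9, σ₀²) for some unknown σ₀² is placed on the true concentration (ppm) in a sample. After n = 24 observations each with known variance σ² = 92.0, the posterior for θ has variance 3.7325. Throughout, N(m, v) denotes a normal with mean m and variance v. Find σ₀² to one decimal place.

For the Normal–Normal model with known σ², precisions add: τ_n = τ₀ + n/σ².
So 1/σ₀² = 1/3.7325 − 24/92.0 = 0.267917 − 0.260870 = 0.007047.
Hence σ₀² = 1/0.007047 ≈ 141.9.

σ₀² = 141.9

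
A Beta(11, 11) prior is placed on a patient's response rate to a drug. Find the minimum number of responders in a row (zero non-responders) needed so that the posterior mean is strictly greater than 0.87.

k = 63

After k responders and 0 non-responders the posterior is Beta(11+k, 11), with mean (11+k)/(11+11+k).
Set (11+k)/(22+k) > 0.87 and solve: k > (0.87·22 − 11)/(1 − 0.87) = 62.615.
The smallest integer exceeding 62.615 is 63.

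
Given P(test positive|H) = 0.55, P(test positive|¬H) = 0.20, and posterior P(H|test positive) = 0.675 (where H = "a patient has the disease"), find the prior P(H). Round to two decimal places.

In odds form, posterior odds = prior odds × likelihood ratio, so prior odds = posterior odds ÷ LR.
Posterior odds = 0.675/(1−0.675) = 2.0769. LR = 0.55/0.20 = 2.7500.
Prior odds = 2.0769/2.7500 = 0.7552, so P(H) = 0.7552/(1+0.7552) ≈ 0.43.

P(H) = 0.43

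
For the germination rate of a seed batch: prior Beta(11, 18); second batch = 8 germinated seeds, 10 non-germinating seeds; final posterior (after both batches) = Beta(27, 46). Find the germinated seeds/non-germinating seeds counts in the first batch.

8 germinated seeds and 18 non-germinating seeds

Because Beta–binomial updating is additive in the counts, the combined data contributed (α_post−α_prior, β_post−β_prior) successes and failures.
Total across both batches: 27−11=16 germinated seeds, 46−18=28 non-germinating seeds.
Subtract the second batch: 16−8=8 germinated seeds and 28−10=18 non-germinating seeds.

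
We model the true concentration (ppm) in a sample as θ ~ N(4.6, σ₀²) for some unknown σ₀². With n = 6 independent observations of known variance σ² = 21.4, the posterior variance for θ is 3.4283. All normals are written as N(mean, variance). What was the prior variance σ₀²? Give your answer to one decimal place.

σ₀² = 88.4

For the Normal–Normal model with known σ², precisions add: τ_n = τ₀ + n/σ².
So 1/σ₀² = 1/3.4283 − 6/21.4 = 0.291690 − 0.280374 = 0.011316.
Hence σ₀² = 1/0.011316 ≈ 88.4.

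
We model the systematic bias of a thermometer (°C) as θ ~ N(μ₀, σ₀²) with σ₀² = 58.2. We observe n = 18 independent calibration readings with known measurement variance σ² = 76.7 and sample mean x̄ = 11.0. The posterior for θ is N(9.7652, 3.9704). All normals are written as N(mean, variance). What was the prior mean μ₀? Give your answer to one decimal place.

μ₀ = -7.1

With known observation variance, the Normal–Normal posterior has precision τ_n = τ₀ + n/σ² and mean μ_n = (τ₀μ₀ + (n/σ²)x̄)/τ_n.
Here τ₀ = 1/58.2 = 0.017182 and τ_data = 18/76.7 = 0.234681, so τ_n = 0.251863.
Rearranging for μ₀: μ₀ = (μ_n·τ_n − τ_data·x̄)/τ₀ = (9.7652·0.251863 − 0.234681·11.0) / 0.017182 = -0.121998/0.017182 ≈ -7.1.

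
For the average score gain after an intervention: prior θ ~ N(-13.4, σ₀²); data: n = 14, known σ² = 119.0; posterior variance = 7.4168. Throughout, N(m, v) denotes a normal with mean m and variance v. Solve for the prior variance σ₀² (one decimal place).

σ₀² = 58.2

Posterior precision equals prior precision plus data precision: 1/σ_n² = 1/σ₀² + n/σ².
So 1/σ₀² = 1/7.4168 − 14/119.0 = 0.134829 − 0.117647 = 0.017182.
Hence σ₀² = 1/0.017182 ≈ 58.2.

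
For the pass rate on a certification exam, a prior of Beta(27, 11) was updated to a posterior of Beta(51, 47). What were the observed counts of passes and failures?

A Beta(α, β) prior with s successes and f failures in binomial data gives a Beta(α+s, β+f) posterior.
So s = 51 − 27 = 24 and f = 47 − 11 = 36.

24 passes and 36 failures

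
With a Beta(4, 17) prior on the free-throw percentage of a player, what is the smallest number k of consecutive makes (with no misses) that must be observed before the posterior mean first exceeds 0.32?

k = 5

After k makes and 0 misses the posterior is Beta(4+k, 17), with mean (4+k)/(4+17+k).
Set (4+k)/(21+k) > 0.32 and solve: k > (0.32·21 − 4)/(1 − 0.32) = 4.000.
The smallest integer exceeding 4.000 is 5, and checking k=5: (9)/(26) = 0.3462 > 0.32.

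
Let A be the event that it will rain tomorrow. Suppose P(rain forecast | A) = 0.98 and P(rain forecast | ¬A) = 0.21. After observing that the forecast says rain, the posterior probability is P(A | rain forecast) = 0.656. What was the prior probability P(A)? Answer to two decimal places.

P(A) = 0.29

In odds form, posterior odds = prior odds × likelihood ratio, so prior odds = posterior odds ÷ LR.
Posterior odds = 0.656/(1−0.656) = 1.9070. LR = 0.98/0.21 = 4.6667.
Prior odds = 1.9070/4.6667 = 0.4086, so P(A) = 0.4086/(1+0.4086) ≈ 0.29.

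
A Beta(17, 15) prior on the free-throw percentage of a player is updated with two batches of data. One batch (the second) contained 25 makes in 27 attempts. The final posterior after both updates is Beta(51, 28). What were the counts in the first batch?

Because Beta–binomial updating is additive in the counts, the combined data contributed (α_post−α_prior, β_post−β_prior) successes and failures.
Total across both batches: 51−17=34 makes, 28−15=13 misses.
Subtract the second batch: 34−25=9 makes and 13−2=11 misses.

9 makes and 11 misses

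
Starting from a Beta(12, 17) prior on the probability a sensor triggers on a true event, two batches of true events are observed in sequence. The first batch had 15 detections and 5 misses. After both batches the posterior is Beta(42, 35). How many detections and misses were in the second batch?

15 detections and 13 misses

Sequential conjugate updates are equivalent to a single update on the pooled data, so total successes = posterior α − prior α and total failures = posterior β − prior β.
Total across both batches: 42−12=30 detections, 35−17=18 misses.
Subtract the first batch: 30−15=15 detections and 18−5=13 misses.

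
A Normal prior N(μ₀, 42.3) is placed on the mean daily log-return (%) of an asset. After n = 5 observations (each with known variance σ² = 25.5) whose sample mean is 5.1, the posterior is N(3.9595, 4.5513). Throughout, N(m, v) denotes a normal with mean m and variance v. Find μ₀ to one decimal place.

The posterior mean is a precision-weighted average: μ_n = (τ₀μ₀ + τ_data·x̄)/(τ₀+τ_data), with τ₀=1/σ₀² and τ_data=n/σ².
Here τ₀ = 1/42.3 = 0.023641 and τ_data = 5/25.5 = 0.196078, so τ_n = 0.219719.
Rearranging for μ₀: μ₀ = (μ_n·τ_n − τ_data·x̄)/τ₀ = (3.9595·0.219719 − 0.196078·5.1) / 0.023641 = -0.130020/0.023641 ≈ -5.5.

μ₀ = -5.5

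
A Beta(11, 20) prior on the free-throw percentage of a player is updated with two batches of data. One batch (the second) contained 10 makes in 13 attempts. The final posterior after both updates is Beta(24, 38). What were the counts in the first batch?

Because Beta–binomial updating is additive in the counts, the combined data contributed (α_post−α_prior, β_post−β_prior) successes and failures.
Total across both batches: 24−11=13 makes, 38−20=18 misses.
Subtract the second batch: 13−10=3 makes and 18−3=15 misses.

3 makes and 15 misses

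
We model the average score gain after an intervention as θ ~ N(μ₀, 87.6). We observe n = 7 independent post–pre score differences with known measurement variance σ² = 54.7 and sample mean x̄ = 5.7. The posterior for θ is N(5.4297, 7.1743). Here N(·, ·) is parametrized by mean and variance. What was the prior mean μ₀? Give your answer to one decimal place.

The posterior mean is a precision-weighted average: μ_n = (τ₀μ₀ + τ_data·x̄)/(τ₀+τ_data), with τ₀=1/σ₀² and τ_data=n/σ².
Here τ₀ = 1/87.6 = 0.011416 and τ_data = 7/54.7 = 0.127971, so τ_n = 0.139387.
Rearranging for μ₀: μ₀ = (μ_n·τ_n − τ_data·x̄)/τ₀ = (5.4297·0.139387 − 0.127971·5.7) / 0.011416 = 0.027395/0.011416 ≈ 2.4.

μ₀ = 2.4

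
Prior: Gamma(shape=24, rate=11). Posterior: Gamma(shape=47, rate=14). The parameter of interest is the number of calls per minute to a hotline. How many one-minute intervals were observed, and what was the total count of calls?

Gamma–Poisson conjugacy: posterior shape = α + Σxᵢ, posterior rate = β + n.
Matching: Σxᵢ = 47 − 24 = 23 and n = 14 − 11 = 3.

n = 3 one-minute intervals with total 23 calls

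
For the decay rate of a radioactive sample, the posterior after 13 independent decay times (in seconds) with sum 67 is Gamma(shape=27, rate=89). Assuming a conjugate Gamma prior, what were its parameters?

Gamma–exponential conjugacy: posterior shape = α + n, posterior rate = β + Σtᵢ.
So α = 27 − 13 = 14 and β = 89 − 67 = 22.

Gamma(shape=14, rate=22)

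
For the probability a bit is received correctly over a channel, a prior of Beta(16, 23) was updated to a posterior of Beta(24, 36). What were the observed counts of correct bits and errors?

8 correct bits and 13 errors

Beta is conjugate to the binomial likelihood: posterior = Beta(a+s, b+f).
Match parameters: s=24−16=8, f=36−23=13.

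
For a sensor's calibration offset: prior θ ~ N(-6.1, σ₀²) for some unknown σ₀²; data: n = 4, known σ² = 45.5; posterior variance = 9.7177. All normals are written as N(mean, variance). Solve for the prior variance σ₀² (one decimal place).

Posterior precision equals prior precision plus data precision: 1/σ_n² = 1/σ₀² + n/σ².
So 1/σ₀² = 1/9.7177 − 4/45.5 = 0.102905 − 0.087912 = 0.014993.
Hence σ₀² = 1/0.014993 ≈ 66.7.

σ₀² = 66.7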